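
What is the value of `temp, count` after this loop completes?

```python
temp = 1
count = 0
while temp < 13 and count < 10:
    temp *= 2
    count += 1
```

Double until >= 13 or 10 iterations
`temp, count` takes the values: (1, 0) → (2, 0) → (2, 1) → (4, 1) → (4, 2) → (8, 2) → (8, 3) → (16, 3) → (16, 4)

Answer: 16, 4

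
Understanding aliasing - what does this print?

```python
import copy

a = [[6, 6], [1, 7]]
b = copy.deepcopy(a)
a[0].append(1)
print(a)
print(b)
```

Key concept: deep copy is fully independent.
Step by step:
`a = [[6, 6], [1, 7]]` → a = [[6, 6], [1, 7]]
`b = copy.deepcopy(a)` → b = [[6, 6], [1, 7]]
`a[0].append(1)` → a = [[6, 6, 1], [1, 7]]
`print(a)` → prints [[6, 6, 1], [1, 7]]
`print(b)` → prints [[6, 6], [1, 7]]

Answer:
[[6, 6, 1], [1, 7]]
[[6, 6], [1, 7]]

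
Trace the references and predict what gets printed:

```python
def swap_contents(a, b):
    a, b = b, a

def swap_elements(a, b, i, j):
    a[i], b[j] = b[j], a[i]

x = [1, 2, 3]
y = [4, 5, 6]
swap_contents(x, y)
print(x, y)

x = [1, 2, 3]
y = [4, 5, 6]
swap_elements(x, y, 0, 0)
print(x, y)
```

Key concept: parameter rebinding vs mutation.
Step by step:
`x = [1, 2, 3]` → x = [1, 2, 3]
`y = [4, 5, 6]` → y = [4, 5, 6]
`swap_contents(x, y)` → no visible change to tracked variables
`print(x, y)` → prints [1, 2, 3] [4, 5, 6]
`x = [1, 2, 3]` → x = [1, 2, 3]
`y = [4, 5, 6]` → y = [4, 5, 6]
`swap_elements(x, y, 0, 0)` → x = [4, 2, 3]; y = [1, 5, 6]
`print(x, y)` → prints [4, 2, 3] [1, 5, 6]

Answer:
[1, 2, 3] [4, 5, 6]
[4, 2, 3] [1, 5, 6]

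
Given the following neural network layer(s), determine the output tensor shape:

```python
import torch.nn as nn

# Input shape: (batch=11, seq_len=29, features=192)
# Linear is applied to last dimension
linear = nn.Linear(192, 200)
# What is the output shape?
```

Input: (11, 29, 192) -> Output: (11, 29, 200)

Answer: (11, 29, 200)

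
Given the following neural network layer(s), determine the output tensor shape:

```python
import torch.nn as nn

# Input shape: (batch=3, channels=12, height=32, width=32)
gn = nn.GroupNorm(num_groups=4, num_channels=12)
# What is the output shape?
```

Input: (3, 12, 32, 32) -> Output: (3, 12, 32, 32)

Answer: (3, 12, 32, 32)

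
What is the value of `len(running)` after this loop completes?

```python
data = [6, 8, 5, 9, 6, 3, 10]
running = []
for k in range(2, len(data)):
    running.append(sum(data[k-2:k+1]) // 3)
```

Number of 3-element averages
`running` takes the values: [] → [6] → [6, 7] → [6, 7, 6] → [6, 7, 6, 6] → [6, 7, 6, 6, 6]
So `len(running)` = 5

Answer: 5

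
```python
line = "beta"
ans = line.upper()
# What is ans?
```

Trace:
`line = "beta"` → line = 'beta'
`ans = line.upper()` → ans = 'BETA'
So ans = 'BETA'

Answer: 'BETA'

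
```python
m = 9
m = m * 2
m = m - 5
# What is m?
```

Trace:
`m = 9` → m = 9
`m = m * 2` → m = 18
`m = m - 5` → m = 13
So m = 13

Answer: 13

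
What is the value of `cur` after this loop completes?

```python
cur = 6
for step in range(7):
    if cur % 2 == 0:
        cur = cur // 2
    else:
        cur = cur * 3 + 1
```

Collatz-style transformation from 6
`cur` takes the values: 6 → 3 → 10 → 5 → 16 → 8 → 4 → 2

Answer: 2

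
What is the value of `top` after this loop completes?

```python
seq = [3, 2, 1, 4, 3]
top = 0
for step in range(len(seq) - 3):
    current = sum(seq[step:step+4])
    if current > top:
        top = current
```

Max sum of 4-element window in [3, 2, 1, 4, 3]
`top` takes the values: 0 → 10

Answer: 10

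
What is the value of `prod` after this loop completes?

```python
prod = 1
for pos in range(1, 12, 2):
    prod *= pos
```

Product of 1, 3, 5, ... up to 11
`prod` takes the values: 1 → 3 → 15 → 105 → 945 → 10395

Answer: 10395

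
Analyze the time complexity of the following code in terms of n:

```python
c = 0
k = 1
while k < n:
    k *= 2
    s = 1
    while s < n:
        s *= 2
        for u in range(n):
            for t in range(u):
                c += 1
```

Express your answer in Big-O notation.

Each loop level contributes: log n × log n × n × n. Multiplying the contributions gives O(n^2 log² n).

Answer: O(n^2 log² n)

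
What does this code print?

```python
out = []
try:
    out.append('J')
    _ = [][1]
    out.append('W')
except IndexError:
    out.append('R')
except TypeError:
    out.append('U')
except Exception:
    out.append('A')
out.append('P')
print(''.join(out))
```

Execution trace: 'J' (try body) → 'R' (except IndexError) → 'P' (after the try/except). Output: JRP

Answer: JRP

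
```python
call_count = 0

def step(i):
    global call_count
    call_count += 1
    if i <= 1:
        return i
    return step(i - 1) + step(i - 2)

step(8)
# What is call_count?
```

Calls(i) = 1 + Calls(i-1) + Calls(i-2); Calls(0)=Calls(1)=1. For i=8 this gives 67.

Answer: 67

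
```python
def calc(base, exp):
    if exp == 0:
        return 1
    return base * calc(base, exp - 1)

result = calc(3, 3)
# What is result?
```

calc(3, 3) = 3 * 3 * 3 = 27

Answer: 27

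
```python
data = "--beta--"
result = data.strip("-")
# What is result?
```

Trace:
`data = "--beta--"` → data = '--beta--'
`result = data.strip("-")` → result = 'beta'
So result = 'beta'

Answer: 'beta'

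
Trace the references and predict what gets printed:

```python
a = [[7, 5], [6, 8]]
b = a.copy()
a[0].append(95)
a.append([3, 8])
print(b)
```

Key concept: shallow copy with nested lists.
Step by step:
`a = [[7, 5], [6, 8]]` → a = [[7, 5], [6, 8]]
`b = a.copy()` → b = [[7, 5], [6, 8]]
`a[0].append(95)` → a = [[7, 5, 95], [6, 8]]; b = [[7, 5, 95], [6, 8]]
`a.append([3, 8])` → a = [[7, 5, 95], [6, 8], [3, 8]]
`print(b)` → prints [[7, 5, 95], [6, 8]]

Answer: [[7, 5, 95], [6, 8]]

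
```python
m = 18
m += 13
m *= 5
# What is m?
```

Trace:
`m = 18` → m = 18
`m += 13` → m = 31
`m *= 5` → m = 155
So m = 155

Answer: 155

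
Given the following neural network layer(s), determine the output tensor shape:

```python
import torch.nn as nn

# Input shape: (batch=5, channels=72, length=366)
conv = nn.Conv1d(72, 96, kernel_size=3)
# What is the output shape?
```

Input: (5, 72, 366) -> Output: (5, 96, 364)

Answer: (5, 96, 364)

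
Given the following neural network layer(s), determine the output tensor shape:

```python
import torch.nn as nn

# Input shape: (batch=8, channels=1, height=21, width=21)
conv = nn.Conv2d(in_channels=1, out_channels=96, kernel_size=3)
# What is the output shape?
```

Input: (8, 1, 21, 21) -> Output: (8, 96, 19, 19)

Answer: (8, 96, 19, 19)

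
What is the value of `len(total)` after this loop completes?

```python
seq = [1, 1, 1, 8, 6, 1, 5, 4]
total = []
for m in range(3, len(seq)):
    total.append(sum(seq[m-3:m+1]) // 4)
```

Number of 4-element averages
`total` takes the values: [] → [2] → [2, 4] → [2, 4, 4] → [2, 4, 4, 5] → [2, 4, 4, 5, 4]
So `len(total)` = 5

Answer: 5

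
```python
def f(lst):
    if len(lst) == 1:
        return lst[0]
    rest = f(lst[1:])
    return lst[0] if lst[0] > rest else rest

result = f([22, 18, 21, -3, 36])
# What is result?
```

Recursive max over [22, 18, 21, -3, 36] = 36

Answer: 36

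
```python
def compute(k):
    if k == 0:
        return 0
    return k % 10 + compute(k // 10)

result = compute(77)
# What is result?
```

Sum of digits of 77: 7 + 7 = 14

Answer: 14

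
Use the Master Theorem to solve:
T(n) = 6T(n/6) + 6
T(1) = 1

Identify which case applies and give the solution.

a=6, b=6, f(n)=6. log_6(6) = 1. Since c=0 < 1, Case 1 applies: T(n) = Θ(n^log_b(a)) = O(n).

Answer: O(n) - Case 1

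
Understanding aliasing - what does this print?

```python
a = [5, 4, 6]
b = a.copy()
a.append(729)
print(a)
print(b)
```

Key concept: list.copy() creates independent copy.
Step by step:
`a = [5, 4, 6]` → a = [5, 4, 6]
`b = a.copy()` → b = [5, 4, 6]
`a.append(729)` → a = [5, 4, 6, 729]
`print(a)` → prints [5, 4, 6, 729]
`print(b)` → prints [5, 4, 6]

Answer:
[5, 4, 6, 729]
[5, 4, 6]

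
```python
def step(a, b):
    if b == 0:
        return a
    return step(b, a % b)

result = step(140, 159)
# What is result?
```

step(140, 159) -> step(159, 140) -> step(140, 19) -> step(19, 7) -> step(7, 5) -> step(5, 2) -> step(2, 1) -> step(1, 0) -> 1

Answer: 1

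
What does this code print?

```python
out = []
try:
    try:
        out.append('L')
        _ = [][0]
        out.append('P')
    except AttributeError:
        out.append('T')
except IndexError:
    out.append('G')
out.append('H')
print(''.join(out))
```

Execution trace: 'L' (try body) → 'G' (outer except IndexError) → 'H' (after the try/except). Output: LGH

Answer: LGH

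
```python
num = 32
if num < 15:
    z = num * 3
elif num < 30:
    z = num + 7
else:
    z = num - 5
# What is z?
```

Trace:
`num = 32` → num = 32
`if num < 15: ...` → num < 15 is False, num < 30 is False, take else branch → z = 27
So z = 27

Answer: 27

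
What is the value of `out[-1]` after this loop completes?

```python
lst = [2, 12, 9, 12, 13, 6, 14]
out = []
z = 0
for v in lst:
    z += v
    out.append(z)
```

Cumulative sum ends at 68
`out` takes the values: [] → [2] → [2, 14] → [2, 14, 23] → [2, 14, 23, 35] → [2, 14, 23, 35, 48] → [2, 14, 23, 35, 48, 54] → [2, 14, 23, 35, 48, 54, 68]
So `out[-1]` = 68

Answer: 68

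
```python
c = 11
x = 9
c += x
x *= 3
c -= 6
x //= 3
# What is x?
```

Trace:
`c = 11` → c = 11
`x = 9` → x = 9
`c += x` → c = 20
`x *= 3` → x = 27
`c -= 6` → c = 14
`x //= 3` → x = 9
So x = 9

Answer: 9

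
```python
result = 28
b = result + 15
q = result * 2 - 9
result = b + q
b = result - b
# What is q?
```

Trace:
`result = 28` → result = 28
`b = result + 15` → b = 43
`q = result * 2 - 9` → q = 47
`result = b + q` → result = 90
`b = result - b` → b = 47
So q = 47

Answer: 47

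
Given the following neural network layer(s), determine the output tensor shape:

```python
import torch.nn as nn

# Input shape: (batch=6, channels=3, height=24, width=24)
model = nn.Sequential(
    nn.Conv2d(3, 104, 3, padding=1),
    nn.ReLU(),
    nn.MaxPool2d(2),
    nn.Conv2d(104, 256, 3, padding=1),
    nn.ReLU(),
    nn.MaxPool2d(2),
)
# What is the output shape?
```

Input: (6, 3, 24, 24) -> after first Conv2d: (6, 104, 24, 24) -> after first MaxPool2d: (6, 104, 12, 12) -> after second Conv2d: (6, 256, 12, 12) -> Output: (6, 256, 6, 6)

Answer: (6, 256, 6, 6)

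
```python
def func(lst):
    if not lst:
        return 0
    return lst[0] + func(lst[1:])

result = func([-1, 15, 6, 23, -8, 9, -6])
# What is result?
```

(-1) + 15 + 6 + 23 + (-8) + 9 + (-6) + 0 = 38

Answer: 38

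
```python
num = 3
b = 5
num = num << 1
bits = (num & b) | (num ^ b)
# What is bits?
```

Trace:
`num = 3` → num = 3
`b = 5` → b = 5
`num = num << 1` → num = 6
`bits = (num & b) | (num ^ b)` → bits = 7
So bits = 7

Answer: 7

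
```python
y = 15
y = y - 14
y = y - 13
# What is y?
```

Trace:
`y = 15` → y = 15
`y = y - 14` → y = 1
`y = y - 13` → y = -12
So y = -12

Answer: -12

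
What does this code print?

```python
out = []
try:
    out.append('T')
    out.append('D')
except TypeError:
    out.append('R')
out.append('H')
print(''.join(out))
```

Execution trace: 'T' (try body) → 'D' (try body, no exception) → 'H' (after the try/except). Output: TDH

Answer: TDH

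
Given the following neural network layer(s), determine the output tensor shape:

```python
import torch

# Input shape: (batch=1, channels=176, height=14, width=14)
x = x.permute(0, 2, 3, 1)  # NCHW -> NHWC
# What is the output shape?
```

Input: (1, 176, 14, 14) -> Output: (1, 14, 14, 176)

Answer: (1, 14, 14, 176)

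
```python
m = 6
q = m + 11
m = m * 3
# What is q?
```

Trace:
`m = 6` → m = 6
`q = m + 11` → q = 17
`m = m * 3` → m = 18
So q = 17

Answer: 17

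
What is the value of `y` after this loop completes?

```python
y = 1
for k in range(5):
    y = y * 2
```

Multiply by 2, 5 times: 1 * 2^5 = 32
`y` takes the values: 1 → 2 → 4 → 8 → 16 → 32

Answer: 32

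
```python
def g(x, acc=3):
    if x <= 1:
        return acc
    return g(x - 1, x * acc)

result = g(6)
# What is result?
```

Accumulator trace (n, acc): (6, 3) -> (5, 18) -> (4, 90) -> (3, 360) -> (2, 1080) -> (1, 2160) -> return 2160

Answer: 2160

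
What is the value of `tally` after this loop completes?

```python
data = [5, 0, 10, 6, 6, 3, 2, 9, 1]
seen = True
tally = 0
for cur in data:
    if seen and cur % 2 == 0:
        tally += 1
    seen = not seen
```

Count even values at even positions
`tally` takes the values: 0 → 1 → 2 → 3

Answer: 3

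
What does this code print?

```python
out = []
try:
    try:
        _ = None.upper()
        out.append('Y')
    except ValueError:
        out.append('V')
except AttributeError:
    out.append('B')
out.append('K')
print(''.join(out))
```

Execution trace: 'B' (outer except AttributeError) → 'K' (after the try/except). Output: BK

Answer: BK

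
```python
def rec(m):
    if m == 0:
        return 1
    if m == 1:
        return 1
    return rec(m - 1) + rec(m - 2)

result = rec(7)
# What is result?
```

Build up from base cases: rec(0)=1, rec(1)=1, rec(2)=2, rec(3)=3, rec(4)=5, rec(5)=8, rec(6)=13, ..., rec(7)=21

Answer: 21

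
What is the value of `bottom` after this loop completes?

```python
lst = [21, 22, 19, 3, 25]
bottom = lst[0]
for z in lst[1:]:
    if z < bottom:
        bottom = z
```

Minimum of [21, 22, 19, 3, 25]
`bottom` takes the values: 21 → 19 → 3

Answer: 3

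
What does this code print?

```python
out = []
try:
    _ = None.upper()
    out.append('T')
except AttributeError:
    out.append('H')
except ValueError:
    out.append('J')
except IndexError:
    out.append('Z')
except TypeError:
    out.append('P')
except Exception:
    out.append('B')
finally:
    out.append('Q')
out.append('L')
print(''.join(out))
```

Execution trace: 'H' (except AttributeError) → 'Q' (finally) → 'L' (after the try/except). Output: HQL

Answer: HQL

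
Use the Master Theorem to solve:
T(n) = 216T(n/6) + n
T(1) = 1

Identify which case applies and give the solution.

a=216, b=6, f(n)=n. log_6(216) = 3. Since c=1 < 3, Case 1 applies: T(n) = Θ(n^log_b(a)) = O(n^3).

Answer: O(n^3) - Case 1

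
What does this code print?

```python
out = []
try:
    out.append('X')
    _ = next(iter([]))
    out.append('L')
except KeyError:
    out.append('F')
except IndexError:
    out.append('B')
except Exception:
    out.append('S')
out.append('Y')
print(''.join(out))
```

Execution trace: 'X' (try body) → 'S' (except Exception) → 'Y' (after the try/except). Output: XSY

Answer: XSY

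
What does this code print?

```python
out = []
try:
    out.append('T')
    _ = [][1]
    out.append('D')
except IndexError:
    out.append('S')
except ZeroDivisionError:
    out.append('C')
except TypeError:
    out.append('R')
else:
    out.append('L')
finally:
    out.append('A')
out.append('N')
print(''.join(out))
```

Execution trace: 'T' (try body) → 'S' (except IndexError) → 'A' (finally) → 'N' (after the try/except). Output: TSAN

Answer: TSAN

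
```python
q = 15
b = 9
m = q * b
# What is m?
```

Trace:
`q = 15` → q = 15
`b = 9` → b = 9
`m = q * b` → m = 135
So m = 135

Answer: 135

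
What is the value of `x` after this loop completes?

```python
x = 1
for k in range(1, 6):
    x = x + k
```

Start at 1, add 1 through 5
`x` takes the values: 1 → 2 → 4 → 7 → 11 → 16

Answer: 16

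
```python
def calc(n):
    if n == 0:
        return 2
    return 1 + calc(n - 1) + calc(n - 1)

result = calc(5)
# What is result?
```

calc(n) = 1 + 2·calc(n-1), calc(0)=2. Closed form: (2+1)·2^5 - 1 = 95.

Answer: 95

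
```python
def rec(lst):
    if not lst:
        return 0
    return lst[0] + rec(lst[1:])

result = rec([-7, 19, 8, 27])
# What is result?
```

(-7) + 19 + 8 + 27 + 0 = 47

Answer: 47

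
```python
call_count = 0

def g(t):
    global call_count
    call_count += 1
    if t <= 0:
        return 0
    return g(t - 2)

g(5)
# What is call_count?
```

Linear recursion stepping by 2: 4 calls from t=5 down to ≤0.

Answer: 4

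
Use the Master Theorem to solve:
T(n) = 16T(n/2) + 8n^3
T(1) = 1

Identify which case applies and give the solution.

a=16, b=2, f(n)=8n^3. log_2(16) = 4. Since c=3 < 4, Case 1 applies: T(n) = Θ(n^log_b(a)) = O(n^4).

Answer: O(n^4) - Case 1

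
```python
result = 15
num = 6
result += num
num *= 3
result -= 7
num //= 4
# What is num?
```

Trace:
`result = 15` → result = 15
`num = 6` → num = 6
`result += num` → result = 21
`num *= 3` → num = 18
`result -= 7` → result = 14
`num //= 4` → num = 4
So num = 4

Answer: 4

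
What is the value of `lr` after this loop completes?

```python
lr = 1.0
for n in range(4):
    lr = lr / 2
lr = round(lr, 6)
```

Halving LR 4 times: 1 / 2^4
`lr` takes the values: 1.0 → 0.5 → 0.25 → 0.125 → 0.0625

Answer: 0.0625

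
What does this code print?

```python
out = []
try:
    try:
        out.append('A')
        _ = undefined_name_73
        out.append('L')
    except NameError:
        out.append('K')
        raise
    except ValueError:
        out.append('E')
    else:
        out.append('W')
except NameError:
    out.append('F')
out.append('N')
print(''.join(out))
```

Execution trace: 'A' (try body) → 'K' (except NameError) → 'F' (outer except NameError) → 'N' (after the try/except). Output: AKFN

Answer: AKFN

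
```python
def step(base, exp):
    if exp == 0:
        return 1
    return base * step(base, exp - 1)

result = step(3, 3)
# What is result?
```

step(3, 3) = 3 * 3 * 3 = 27

Answer: 27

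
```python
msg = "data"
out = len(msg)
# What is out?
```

Trace:
`msg = "data"` → msg = 'data'
`out = len(msg)` → out = 4
So out = 4

Answer: 4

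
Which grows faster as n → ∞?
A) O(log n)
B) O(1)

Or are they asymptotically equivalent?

O(log n) vs O(1): Higher order terms dominate.

Answer: A) O(log n) grows faster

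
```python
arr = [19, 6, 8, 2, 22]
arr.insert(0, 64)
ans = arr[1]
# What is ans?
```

Trace:
`arr = [19, 6, 8, 2, 22]` → arr = [19, 6, 8, 2, 22]
`arr.insert(0, 64)` → arr = [64, 19, 6, 8, 2, 22]
`ans = arr[1]` → ans = 19
So ans = 19

Answer: 19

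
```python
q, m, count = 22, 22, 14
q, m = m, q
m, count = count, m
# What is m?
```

Trace:
`q, m, count = 22, 22, 14` → q = 22; m = 22; count = 14
`q, m = m, q` → q = 22; m = 22
`m, count = count, m` → m = 14; count = 22
So m = 14

Answer: 14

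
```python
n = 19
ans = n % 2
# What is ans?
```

Trace:
`n = 19` → n = 19
`ans = n % 2` → ans = 1
So ans = 1

Answer: 1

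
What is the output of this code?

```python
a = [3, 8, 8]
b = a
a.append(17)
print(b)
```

Key concept: basic list aliasing.
Step by step:
`a = [3, 8, 8]` → a = [3, 8, 8]
`b = a` → b = [3, 8, 8] (same object as a)
`a.append(17)` → a = [3, 8, 8, 17] (same object as b); b = [3, 8, 8, 17] (same object as a)
`print(b)` → prints [3, 8, 8, 17]

Answer: [3, 8, 8, 17]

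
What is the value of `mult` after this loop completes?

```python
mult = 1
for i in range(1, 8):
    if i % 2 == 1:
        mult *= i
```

Product of odd numbers 1 to 7
`mult` takes the values: 1 → 3 → 15 → 105

Answer: 105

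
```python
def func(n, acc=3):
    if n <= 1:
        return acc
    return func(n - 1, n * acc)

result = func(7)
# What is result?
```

Accumulator trace (n, acc): (7, 3) -> (6, 21) -> (5, 126) -> (4, 630) -> (3, 2520) -> (2, 7560) -> (1, 15120) -> return 15120

Answer: 15120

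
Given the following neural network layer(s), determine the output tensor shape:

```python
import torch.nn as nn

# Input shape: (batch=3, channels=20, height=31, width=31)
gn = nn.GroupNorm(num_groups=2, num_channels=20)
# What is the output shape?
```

Input: (3, 20, 31, 31) -> Output: (3, 20, 31, 31)

Answer: (3, 20, 31, 31)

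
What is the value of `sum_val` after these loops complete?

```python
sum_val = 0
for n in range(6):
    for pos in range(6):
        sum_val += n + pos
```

Sum of all n+pos for n,pos in 6x6
`sum_val` takes the values: 0 → 1 → 3 → 6 → 10 → 15 → 16 → 18 → 21 → 25 → 30 → 36 → 38 → 41 → 45 → 50 → 56 → 63 → 66 → 70 → 75 → 81 → 88 → 96 → 100 → 105 → 111 → 118 → 126 → 135 → 140 → 146 → 153 → 161 → 170 → 180

Answer: 180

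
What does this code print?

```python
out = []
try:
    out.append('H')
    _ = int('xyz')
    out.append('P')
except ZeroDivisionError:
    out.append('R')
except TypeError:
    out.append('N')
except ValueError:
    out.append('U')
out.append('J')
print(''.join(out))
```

Execution trace: 'H' (try body) → 'U' (except ValueError) → 'J' (after the try/except). Output: HUJ

Answer: HUJ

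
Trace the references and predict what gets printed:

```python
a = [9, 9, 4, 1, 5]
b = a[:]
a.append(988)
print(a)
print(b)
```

Key concept: slice [:] creates copy.
Step by step:
`a = [9, 9, 4, 1, 5]` → a = [9, 9, 4, 1, 5]
`b = a[:]` → b = [9, 9, 4, 1, 5]
`a.append(988)` → a = [9, 9, 4, 1, 5, 988]
`print(a)` → prints [9, 9, 4, 1, 5, 988]
`print(b)` → prints [9, 9, 4, 1, 5]

Answer:
[9, 9, 4, 1, 5, 988]
[9, 9, 4, 1, 5]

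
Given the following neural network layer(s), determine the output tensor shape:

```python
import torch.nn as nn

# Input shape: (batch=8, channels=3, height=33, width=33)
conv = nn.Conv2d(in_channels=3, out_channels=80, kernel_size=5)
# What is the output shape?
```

Input: (8, 3, 33, 33) -> Output: (8, 80, 29, 29)

Answer: (8, 80, 29, 29)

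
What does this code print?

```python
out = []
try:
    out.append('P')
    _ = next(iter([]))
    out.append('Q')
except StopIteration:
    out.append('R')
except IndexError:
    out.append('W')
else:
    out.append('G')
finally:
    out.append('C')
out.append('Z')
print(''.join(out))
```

Execution trace: 'P' (try body) → 'R' (except StopIteration) → 'C' (finally) → 'Z' (after the try/except). Output: PRCZ

Answer: PRCZ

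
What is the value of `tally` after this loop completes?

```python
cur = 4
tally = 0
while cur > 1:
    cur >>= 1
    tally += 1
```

Count right shifts until 1
`tally` takes the values: 0 → 1 → 2

Answer: 2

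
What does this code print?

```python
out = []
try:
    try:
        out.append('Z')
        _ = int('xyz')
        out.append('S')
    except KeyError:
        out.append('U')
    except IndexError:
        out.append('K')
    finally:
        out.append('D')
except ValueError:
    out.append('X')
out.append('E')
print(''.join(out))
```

Execution trace: 'Z' (try body) → 'D' (finally) → 'X' (outer except ValueError) → 'E' (after the try/except). Output: ZDXE

Answer: ZDXE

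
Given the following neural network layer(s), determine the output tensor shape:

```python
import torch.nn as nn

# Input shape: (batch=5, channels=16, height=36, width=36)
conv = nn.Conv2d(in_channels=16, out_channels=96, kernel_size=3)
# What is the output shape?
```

Input: (5, 16, 36, 36) -> Output: (5, 96, 34, 34)

Answer: (5, 96, 34, 34)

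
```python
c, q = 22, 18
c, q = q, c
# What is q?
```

Trace:
`c, q = 22, 18` → c = 22; q = 18
`c, q = q, c` → c = 18; q = 22
So q = 22

Answer: 22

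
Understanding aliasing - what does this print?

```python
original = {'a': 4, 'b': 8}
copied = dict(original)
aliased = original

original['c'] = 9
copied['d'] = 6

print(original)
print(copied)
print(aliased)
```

Key concept: dict() creates copy, assignment creates alias.
Step by step:
`original = {'a': 4, 'b': 8}` → original = {'a': 4, 'b': 8}
`copied = dict(original)` → copied = {'a': 4, 'b': 8}
`aliased = original` → aliased = {'a': 4, 'b': 8} (same object as original)
`original['c'] = 9` → original = {'a': 4, 'b': 8, 'c': 9} (same object as aliased); aliased = {'a': 4, 'b': 8, 'c': 9} (same object as original)
`copied['d'] = 6` → copied = {'a': 4, 'b': 8, 'd': 6}
`print(original)` → prints {'a': 4, 'b': 8, 'c': 9}
`print(copied)` → prints {'a': 4, 'b': 8, 'd': 6}
`print(aliased)` → prints {'a': 4, 'b': 8, 'c': 9}

Answer:
{'a': 4, 'b': 8, 'c': 9}
{'a': 4, 'b': 8, 'd': 6}
{'a': 4, 'b': 8, 'c': 9}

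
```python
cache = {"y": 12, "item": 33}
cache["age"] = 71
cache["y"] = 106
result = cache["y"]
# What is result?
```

Trace:
`cache = {"y": 12, "item": 33}` → cache = {'y': 12, 'item': 33}
`cache["age"] = 71` → cache = {'y': 12, 'item': 33, 'age': 71}
`cache["y"] = 106` → cache = {'y': 106, 'item': 33, 'age': 71}
`result = cache["y"]` → result = 106
So result = 106

Answer: 106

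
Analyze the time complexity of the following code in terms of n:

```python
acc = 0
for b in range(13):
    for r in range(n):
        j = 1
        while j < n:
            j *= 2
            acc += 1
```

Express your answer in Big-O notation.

Each loop level contributes: 1 × n × log n. Multiplying the contributions gives O(n log n).

Answer: O(n log n)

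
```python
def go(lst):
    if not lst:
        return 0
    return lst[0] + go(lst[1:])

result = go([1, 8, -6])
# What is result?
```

1 + 8 + (-6) + 0 = 3

Answer: 3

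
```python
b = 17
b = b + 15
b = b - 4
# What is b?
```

Trace:
`b = 17` → b = 17
`b = b + 15` → b = 32
`b = b - 4` → b = 28
So b = 28

Answer: 28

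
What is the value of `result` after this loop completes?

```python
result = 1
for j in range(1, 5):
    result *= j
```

4! = 24
`result` takes the values: 1 → 2 → 6 → 24

Answer: 24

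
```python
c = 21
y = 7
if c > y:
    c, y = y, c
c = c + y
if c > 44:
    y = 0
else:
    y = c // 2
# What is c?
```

Trace:
`c = 21` → c = 21
`y = 7` → y = 7
`if c > y: ...` → c > y is True → c = 7; y = 21
`c = c + y` → c = 28
`if c > 44: ...` → c > 44 is False, take else branch → y = 14
So c = 28

Answer: 28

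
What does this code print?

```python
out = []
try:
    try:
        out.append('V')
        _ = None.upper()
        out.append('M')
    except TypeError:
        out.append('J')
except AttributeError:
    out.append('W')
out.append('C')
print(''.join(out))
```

Execution trace: 'V' (try body) → 'W' (outer except AttributeError) → 'C' (after the try/except). Output: VWC

Answer: VWC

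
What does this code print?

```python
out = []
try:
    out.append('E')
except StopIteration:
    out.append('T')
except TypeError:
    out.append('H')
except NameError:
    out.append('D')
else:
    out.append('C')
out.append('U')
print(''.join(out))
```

Execution trace: 'E' (try body, no exception) → 'C' (else) → 'U' (after the try/except). Output: ECU

Answer: ECU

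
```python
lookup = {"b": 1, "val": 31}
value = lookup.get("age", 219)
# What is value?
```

Trace:
`lookup = {"b": 1, "val": 31}` → lookup = {'b': 1, 'val': 31}
`value = lookup.get("age", 219)` → value = 219
So value = 219

Answer: 219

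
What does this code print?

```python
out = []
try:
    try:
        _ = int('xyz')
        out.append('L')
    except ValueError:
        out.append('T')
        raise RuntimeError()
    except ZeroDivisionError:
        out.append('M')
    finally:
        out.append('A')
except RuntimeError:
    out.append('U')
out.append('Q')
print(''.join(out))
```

Execution trace: 'T' (inner except ValueError) → 'A' (inner finally) → 'U' (outer except RuntimeError) → 'Q' (after the try/except). Output: TAUQ

Answer: TAUQ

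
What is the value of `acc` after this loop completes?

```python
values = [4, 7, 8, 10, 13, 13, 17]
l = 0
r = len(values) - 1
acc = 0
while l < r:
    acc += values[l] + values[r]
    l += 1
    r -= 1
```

Sum of pairs from ends
`acc` takes the values: 0 → 21 → 41 → 62

Answer: 62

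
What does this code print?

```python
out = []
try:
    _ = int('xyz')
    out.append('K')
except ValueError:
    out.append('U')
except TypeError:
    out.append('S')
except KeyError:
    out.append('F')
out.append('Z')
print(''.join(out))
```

Execution trace: 'U' (except ValueError) → 'Z' (after the try/except). Output: UZ

Answer: UZ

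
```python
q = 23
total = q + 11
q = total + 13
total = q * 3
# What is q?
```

Trace:
`q = 23` → q = 23
`total = q + 11` → total = 34
`q = total + 13` → q = 47
`total = q * 3` → total = 141
So q = 47

Answer: 47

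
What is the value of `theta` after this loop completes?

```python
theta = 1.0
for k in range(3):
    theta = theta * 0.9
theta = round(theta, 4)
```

Exponential decay: 1.0 * 0.9^3
`theta` takes the values: 1.0 → 0.9 → 0.81 → 0.729

Answer: 0.729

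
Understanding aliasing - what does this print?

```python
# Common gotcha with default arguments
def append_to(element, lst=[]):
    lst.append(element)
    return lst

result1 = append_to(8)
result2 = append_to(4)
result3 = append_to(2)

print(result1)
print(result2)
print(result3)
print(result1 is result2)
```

Key concept: mutable default argument gotcha.
Step by step:
`result1 = append_to(8)` → result1 = [8]
`result2 = append_to(4)` → result1 = [8, 4] (same object as result2); result2 = [8, 4] (same object as result1)
`result3 = append_to(2)` → result1 = [8, 4, 2] (same object as result2, result3); result2 = [8, 4, 2] (same object as result1, result3); result3 = [8, 4, 2] (same object as result1, result2)
`print(result1)` → prints [8, 4, 2]
`print(result2)` → prints [8, 4, 2]
`print(result3)` → prints [8, 4, 2]
`print(result1 is result2)` → prints True

Answer:
[8, 4, 2]
[8, 4, 2]
[8, 4, 2]
True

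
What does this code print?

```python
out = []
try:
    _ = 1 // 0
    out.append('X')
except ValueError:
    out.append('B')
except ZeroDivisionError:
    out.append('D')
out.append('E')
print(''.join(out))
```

Execution trace: 'D' (except ZeroDivisionError) → 'E' (after the try/except). Output: DE

Answer: DE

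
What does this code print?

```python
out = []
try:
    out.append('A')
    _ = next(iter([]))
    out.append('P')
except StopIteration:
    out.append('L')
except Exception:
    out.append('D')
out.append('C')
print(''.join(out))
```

Execution trace: 'A' (try body) → 'L' (except StopIteration) → 'C' (after the try/except). Output: ALC

Answer: ALC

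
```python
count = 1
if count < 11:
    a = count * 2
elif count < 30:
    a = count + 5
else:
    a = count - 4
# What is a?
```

Trace:
`count = 1` → count = 1
`if count < 11: ...` → count < 11 is True → a = 2
So a = 2

Answer: 2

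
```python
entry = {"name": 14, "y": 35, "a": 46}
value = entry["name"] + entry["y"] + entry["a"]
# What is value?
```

Trace:
`entry = {"name": 14, "y": 35, "a": 46}` → entry = {'name': 14, 'y': 35, 'a': 46}
`value = entry["name"] + entry["y"] + entry["a"]` → value = 95
So value = 95

Answer: 95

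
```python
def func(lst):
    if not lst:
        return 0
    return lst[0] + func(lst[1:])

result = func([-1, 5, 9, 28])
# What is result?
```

(-1) + 5 + 9 + 28 + 0 = 41

Answer: 41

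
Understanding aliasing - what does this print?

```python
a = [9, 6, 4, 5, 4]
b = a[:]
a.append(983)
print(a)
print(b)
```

Key concept: slice [:] creates copy.
Step by step:
`a = [9, 6, 4, 5, 4]` → a = [9, 6, 4, 5, 4]
`b = a[:]` → b = [9, 6, 4, 5, 4]
`a.append(983)` → a = [9, 6, 4, 5, 4, 983]
`print(a)` → prints [9, 6, 4, 5, 4, 983]
`print(b)` → prints [9, 6, 4, 5, 4]

Answer:
[9, 6, 4, 5, 4, 983]
[9, 6, 4, 5, 4]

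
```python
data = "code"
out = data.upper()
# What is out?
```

Trace:
`data = "code"` → data = 'code'
`out = data.upper()` → out = 'CODE'
So out = 'CODE'

Answer: 'CODE'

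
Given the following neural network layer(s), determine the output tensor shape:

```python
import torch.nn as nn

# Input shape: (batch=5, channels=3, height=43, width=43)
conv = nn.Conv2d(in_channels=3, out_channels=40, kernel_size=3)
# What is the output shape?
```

Input: (5, 3, 43, 43) -> Output: (5, 40, 41, 41)

Answer: (5, 40, 41, 41)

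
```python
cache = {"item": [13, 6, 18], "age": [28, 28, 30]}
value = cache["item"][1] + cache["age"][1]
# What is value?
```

Trace:
`cache = {"item": [13, 6, 18], "age": [28, 28, 30]}` → cache = {'item': [13, 6, 18], 'age': [28, 28, 30]}
`value = cache["item"][1] + cache["age"][1]` → value = 34
So value = 34

Answer: 34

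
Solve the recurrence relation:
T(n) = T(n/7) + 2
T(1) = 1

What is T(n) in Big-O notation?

Each step divides n by 7 and adds 2. After log_7(n) steps we reach T(1)=1. So T(n) = 2·log_7(n) + 1 = O(log n).

Answer: O(log n)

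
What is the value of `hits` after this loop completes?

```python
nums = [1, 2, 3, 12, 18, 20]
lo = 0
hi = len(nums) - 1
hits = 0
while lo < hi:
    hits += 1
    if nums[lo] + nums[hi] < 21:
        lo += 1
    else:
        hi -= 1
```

Steps to find pair summing to 21
`hits` takes the values: 0 → 1 → 2 → 3 → 4 → 5

Answer: 5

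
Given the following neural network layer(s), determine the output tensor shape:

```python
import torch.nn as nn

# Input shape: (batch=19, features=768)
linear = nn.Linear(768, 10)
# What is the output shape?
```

Input: (19, 768) -> Output: (19, 10)

Answer: (19, 10)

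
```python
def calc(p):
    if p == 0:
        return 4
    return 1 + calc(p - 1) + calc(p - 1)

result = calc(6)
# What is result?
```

calc(p) = 1 + 2·calc(p-1), calc(0)=4. Closed form: (4+1)·2^6 - 1 = 319.

Answer: 319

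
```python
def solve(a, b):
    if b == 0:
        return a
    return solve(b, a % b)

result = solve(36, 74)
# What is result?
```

solve(36, 74) -> solve(74, 36) -> solve(36, 2) -> solve(2, 0) -> 2

Answer: 2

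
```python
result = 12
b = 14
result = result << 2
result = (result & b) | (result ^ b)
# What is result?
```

Trace:
`result = 12` → result = 12
`b = 14` → b = 14
`result = result << 2` → result = 48
`result = (result & b) | (result ^ b)` → result = 62
So result = 62

Answer: 62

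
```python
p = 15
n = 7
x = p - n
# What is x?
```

Trace:
`p = 15` → p = 15
`n = 7` → n = 7
`x = p - n` → x = 8
So x = 8

Answer: 8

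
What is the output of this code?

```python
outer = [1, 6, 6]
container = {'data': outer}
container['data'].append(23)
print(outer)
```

Key concept: dict holds reference to list.
Step by step:
`outer = [1, 6, 6]` → outer = [1, 6, 6]
`container = {'data': outer}` → container = {'data': [1, 6, 6]}
`container['data'].append(23)` → outer = [1, 6, 6, 23]; container = {'data': [1, 6, 6, 23]}
`print(outer)` → prints [1, 6, 6, 23]

Answer: [1, 6, 6, 23]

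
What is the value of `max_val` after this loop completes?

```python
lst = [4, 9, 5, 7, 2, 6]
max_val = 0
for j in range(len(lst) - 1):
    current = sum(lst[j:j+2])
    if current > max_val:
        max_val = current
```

Max sum of 2-element window in [4, 9, 5, 7, 2, 6]
`max_val` takes the values: 0 → 13 → 14

Answer: 14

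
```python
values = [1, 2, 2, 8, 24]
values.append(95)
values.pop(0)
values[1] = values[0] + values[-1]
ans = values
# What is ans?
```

Trace:
`values = [1, 2, 2, 8, 24]` → values = [1, 2, 2, 8, 24]
`values.append(95)` → values = [1, 2, 2, 8, 24, 95]
`values.pop(0)` → values = [2, 2, 8, 24, 95]
`values[1] = values[0] + values[-1]` → values = [2, 97, 8, 24, 95]
`ans = values` → ans = [2, 97, 8, 24, 95]
So ans = [2, 97, 8, 24, 95]

Answer: [2, 97, 8, 24, 95]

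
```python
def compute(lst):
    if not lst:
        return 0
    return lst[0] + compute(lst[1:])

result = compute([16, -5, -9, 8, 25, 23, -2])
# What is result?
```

16 + (-5) + (-9) + 8 + 25 + 23 + (-2) + 0 = 56

Answer: 56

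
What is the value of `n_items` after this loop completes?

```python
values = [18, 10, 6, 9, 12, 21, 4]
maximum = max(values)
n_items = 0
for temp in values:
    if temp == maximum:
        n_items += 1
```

Count of max value 21 in [18, 10, 6, 9, 12, 21, 4]
`n_items` takes the values: 0 → 1

Answer: 1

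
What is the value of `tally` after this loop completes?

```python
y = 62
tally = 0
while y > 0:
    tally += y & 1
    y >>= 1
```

Count set bits in 62 (binary: 0b111110)
`tally` takes the values: 0 → 1 → 2 → 3 → 4 → 5

Answer: 5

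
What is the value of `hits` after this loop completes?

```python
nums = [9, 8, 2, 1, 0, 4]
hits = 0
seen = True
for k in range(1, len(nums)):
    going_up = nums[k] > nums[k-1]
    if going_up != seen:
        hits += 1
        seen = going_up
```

Count direction changes in [9, 8, 2, 1, 0, 4]
`hits` takes the values: 0 → 1 → 2

Answer: 2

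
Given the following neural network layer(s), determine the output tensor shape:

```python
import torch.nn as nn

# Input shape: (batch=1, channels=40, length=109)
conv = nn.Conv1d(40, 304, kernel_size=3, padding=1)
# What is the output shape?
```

Input: (1, 40, 109) -> Output: (1, 304, 109)

Answer: (1, 304, 109)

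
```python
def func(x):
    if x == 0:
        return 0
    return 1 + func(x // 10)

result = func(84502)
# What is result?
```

Count of digits of 84502: 5

Answer: 5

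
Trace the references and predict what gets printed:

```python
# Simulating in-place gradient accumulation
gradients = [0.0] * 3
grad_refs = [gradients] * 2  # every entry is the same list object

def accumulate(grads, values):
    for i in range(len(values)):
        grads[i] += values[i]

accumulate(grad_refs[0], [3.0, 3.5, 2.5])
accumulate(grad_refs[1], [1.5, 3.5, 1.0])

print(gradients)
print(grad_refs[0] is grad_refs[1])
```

Key concept: gradient accumulation aliasing.
Step by step:
`gradients = [0.0] * 3` → gradients = [0.0, 0.0, 0.0]
`grad_refs = [gradients] * 2` → grad_refs = [[0.0, 0.0, 0.0], [0.0, 0.0, 0.0]]
`accumulate(grad_refs[0], [3.0, 3.5, 2.5])` → gradients = [3.0, 3.5, 2.5]; grad_refs = [[3.0, 3.5, 2.5], [3.0, 3.5, 2.5]]
`accumulate(grad_refs[1], [1.5, 3.5, 1.0])` → gradients = [4.5, 7.0, 3.5]; grad_refs = [[4.5, 7.0, 3.5], [4.5, 7.0, 3.5]]
`print(gradients)` → prints [4.5, 7.0, 3.5]
`print(grad_refs[0] is grad_refs[1])` → prints True

Answer:
[4.5, 7.0, 3.5]
True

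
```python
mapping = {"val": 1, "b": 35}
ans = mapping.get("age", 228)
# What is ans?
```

Trace:
`mapping = {"val": 1, "b": 35}` → mapping = {'val': 1, 'b': 35}
`ans = mapping.get("age", 228)` → ans = 228
So ans = 228

Answer: 228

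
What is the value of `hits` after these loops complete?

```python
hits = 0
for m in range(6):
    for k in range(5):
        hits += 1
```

6 * 5 = 30
`hits` takes the values: 0 → 1 → 2 → 3 → 4 → 5 → 6 → 7 → 8 → 9 → 10 → 11 → 12 → 13 → 14 → 15 → 16 → 17 → 18 → 19 → 20 → 21 → 22 → 23 → 24 → 25 → 26 → 27 → 28 → 29 → 30

Answer: 30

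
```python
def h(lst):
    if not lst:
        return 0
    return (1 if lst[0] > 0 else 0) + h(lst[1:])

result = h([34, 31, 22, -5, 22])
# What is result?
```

Count of positive elements in [34, 31, 22, -5, 22] = 4

Answer: 4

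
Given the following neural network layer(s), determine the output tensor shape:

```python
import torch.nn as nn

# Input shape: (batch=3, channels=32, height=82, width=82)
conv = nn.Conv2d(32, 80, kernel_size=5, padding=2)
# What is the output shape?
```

Input: (3, 32, 82, 82) -> Output: (3, 80, 82, 82)

Answer: (3, 80, 82, 82)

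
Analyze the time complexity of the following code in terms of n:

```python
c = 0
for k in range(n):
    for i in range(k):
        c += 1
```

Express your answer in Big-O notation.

Each loop level contributes: n × n. Multiplying the contributions gives O(n^2).

Answer: O(n^2)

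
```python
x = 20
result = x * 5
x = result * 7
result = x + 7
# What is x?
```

Trace:
`x = 20` → x = 20
`result = x * 5` → result = 100
`x = result * 7` → x = 700
`result = x + 7` → result = 707
So x = 700

Answer: 700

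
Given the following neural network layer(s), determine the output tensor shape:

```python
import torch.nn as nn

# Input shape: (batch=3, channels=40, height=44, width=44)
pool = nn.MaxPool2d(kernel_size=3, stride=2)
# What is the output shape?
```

Input: (3, 40, 44, 44) -> Output: (3, 40, 21, 21)

Answer: (3, 40, 21, 21)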